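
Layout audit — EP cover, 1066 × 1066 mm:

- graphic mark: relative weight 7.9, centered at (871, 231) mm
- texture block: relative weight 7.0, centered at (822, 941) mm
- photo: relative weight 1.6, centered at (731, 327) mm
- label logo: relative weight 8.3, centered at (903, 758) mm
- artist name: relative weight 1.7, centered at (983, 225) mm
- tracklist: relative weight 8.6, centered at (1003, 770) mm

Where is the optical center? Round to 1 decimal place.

Σw = 7.9 + 7.0 + 1.6 + 8.3 + 1.7 + 8.6 = 35.1.
x-moment: 7.9·871 + 7.0·822 + 1.6·731 + 8.3·903 + 1.7·983 + 8.6·1003 = 31596.3; centroid 31596.3/35.1 ≈ 900.18.
y-moment: 7.9·231 + 7.0·941 + 1.6·327 + 8.3·758 + 1.7·225 + 8.6·770 = 22231.0; centroid 22231.0/35.1 ≈ 633.36.

(900.2, 633.4)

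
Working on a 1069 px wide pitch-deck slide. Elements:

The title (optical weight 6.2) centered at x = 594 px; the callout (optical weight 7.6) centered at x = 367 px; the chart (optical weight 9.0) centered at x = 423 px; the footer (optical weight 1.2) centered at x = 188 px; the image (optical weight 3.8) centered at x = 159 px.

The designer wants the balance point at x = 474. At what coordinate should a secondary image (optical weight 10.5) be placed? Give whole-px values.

x ≈ 671

With the secondary image, Σw becomes 6.2 + 7.6 + 9.0 + 1.2 + 3.8 + 10.5 = 38.3.
x: need Σw·x = 38.3·474 = 18154.2. Existing = 6.2·594 + 7.6·367 + 9.0·423 + 1.2·188 + 3.8·159 = 11108.8. Remainder 7045.4 / 10.5 ≈ 670.99.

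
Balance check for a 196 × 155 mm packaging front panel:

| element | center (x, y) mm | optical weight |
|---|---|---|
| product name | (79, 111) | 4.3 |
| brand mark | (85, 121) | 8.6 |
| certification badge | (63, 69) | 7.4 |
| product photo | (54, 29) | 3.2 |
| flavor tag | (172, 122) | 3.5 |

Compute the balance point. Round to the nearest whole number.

Total weight = 4.3 + 8.6 + 7.4 + 3.2 + 3.5 = 27.0.
x: (4.3·79 + 8.6·85 + 7.4·63 + 3.2·54 + 3.5·172) / 27.0 = 2311.7 / 27.0 ≈ 85.62
y: (4.3·111 + 8.6·121 + 7.4·69 + 3.2·29 + 3.5·122) / 27.0 = 2548.3 / 27.0 ≈ 94.38

(86, 94)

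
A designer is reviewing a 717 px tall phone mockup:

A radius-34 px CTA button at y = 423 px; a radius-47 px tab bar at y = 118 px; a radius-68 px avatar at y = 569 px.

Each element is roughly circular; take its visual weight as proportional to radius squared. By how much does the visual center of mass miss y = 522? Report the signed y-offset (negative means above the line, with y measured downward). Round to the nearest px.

Weights ∝ r²: CTA button 34² = 1156, tab bar 47² = 2209, avatar 68² = 4624; Σw = 7989.
y-moment: 1156·423 + 2209·118 + 4624·569 = 3380706; centroid 3380706/7989 ≈ 423.17.
Difference: 423.17 − 522 ≈ -98.83.

≈ -99 px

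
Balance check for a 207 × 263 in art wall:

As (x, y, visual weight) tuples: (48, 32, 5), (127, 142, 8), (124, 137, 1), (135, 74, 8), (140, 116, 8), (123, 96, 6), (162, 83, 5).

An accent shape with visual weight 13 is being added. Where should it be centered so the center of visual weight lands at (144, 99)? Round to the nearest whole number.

With the accent shape, Σw becomes 5 + 8 + 1 + 8 + 8 + 6 + 5 + 13 = 54.
Along x: (5128 + 13·x) / 54 = 144 (existing moment 5·48 + 8·127 + 1·124 + 8·135 + 8·140 + 6·123 + 5·162 = 5128) ⇒ x = (7776 − 5128) / 13 ≈ 203.69.
Along y: (3944 + 13·y) / 54 = 99 (existing moment 5·32 + 8·142 + 1·137 + 8·74 + 8·116 + 6·96 + 5·83 = 3944) ⇒ y = (5346 − 3944) / 13 ≈ 107.85.

(204, 108)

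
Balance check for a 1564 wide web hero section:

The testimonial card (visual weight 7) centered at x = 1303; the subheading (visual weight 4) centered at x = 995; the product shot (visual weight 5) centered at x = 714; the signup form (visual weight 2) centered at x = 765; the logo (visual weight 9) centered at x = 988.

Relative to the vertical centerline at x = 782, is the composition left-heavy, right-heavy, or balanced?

right-heavy

Σw = 7 + 4 + 5 + 2 + 9 = 27.
Σw·x = 7·1303 + 4·995 + 5·714 + 2·765 + 9·988 = 27093, so x̄ = 27093/27 ≈ 1003.44.
1003.4 lies right of the midline 782, so the layout is right-heavy.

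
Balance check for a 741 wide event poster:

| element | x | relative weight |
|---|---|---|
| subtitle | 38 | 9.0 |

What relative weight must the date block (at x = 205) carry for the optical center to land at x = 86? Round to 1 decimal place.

w ≈ 3.6

Known: weight 9.0 with moment 9.0·38 = 342.0.
Set Σw·x/Σw = 86: (342.0 + 205w) = 86·(9.0 + w).
Solving: w = (86·9.0 − 342.0) / (205 − 86) = 432.0 / 119 ≈ 3.63.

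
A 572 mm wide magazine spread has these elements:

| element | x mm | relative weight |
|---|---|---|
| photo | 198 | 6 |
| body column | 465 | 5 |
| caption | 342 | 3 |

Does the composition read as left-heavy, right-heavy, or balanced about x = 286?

Σw = 6 + 5 + 3 = 14.
x: (6·198 + 5·465 + 3·342) / 14 = 4539 / 14 ≈ 324.21
324.2 lies right of the midline 286, so the layout is right-heavy.

right-heavy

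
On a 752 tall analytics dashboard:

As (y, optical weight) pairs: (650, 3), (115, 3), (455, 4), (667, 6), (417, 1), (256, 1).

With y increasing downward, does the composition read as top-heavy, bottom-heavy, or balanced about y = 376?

bottom-heavy

Total weight = 3 + 3 + 4 + 6 + 1 + 1 = 18.
Σw·y = 8790; ȳ = 8790/18 ≈ 488.33.
488.3 vs midline 376 → bottom-heavy.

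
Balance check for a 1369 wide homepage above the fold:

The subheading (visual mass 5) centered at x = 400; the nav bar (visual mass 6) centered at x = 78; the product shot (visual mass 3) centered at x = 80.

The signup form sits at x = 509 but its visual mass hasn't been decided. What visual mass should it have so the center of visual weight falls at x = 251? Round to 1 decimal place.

Fixed elements: Σw = 5 + 6 + 3 = 14, Σw·x = 5·400 + 6·78 + 3·80 = 2708.
For the centroid to hit 251: (2708 + w·509) / (14 + w) = 251.
Rearranging, w·(509 − 251) = 251·14 − 2708 = 806, so w ≈ 806/258 = 3.12.

w ≈ 3.1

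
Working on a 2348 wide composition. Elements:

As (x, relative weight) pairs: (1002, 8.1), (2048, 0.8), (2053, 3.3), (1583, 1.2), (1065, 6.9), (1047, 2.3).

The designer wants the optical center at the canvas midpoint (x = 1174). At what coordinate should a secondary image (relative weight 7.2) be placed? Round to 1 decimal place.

x ≈ 944.4

New total weight: (8.1 + 0.8 + 3.3 + 1.2 + 6.9 + 2.3) + 7.2 = 29.8.
x: need Σw·x = 29.8·1174 = 34985.2. Existing = 8.1·1002 + 0.8·2048 + 3.3·2053 + 1.2·1583 + 6.9·1065 + 2.3·1047 = 28185.7. Remainder 6799.5 / 7.2 ≈ 944.38.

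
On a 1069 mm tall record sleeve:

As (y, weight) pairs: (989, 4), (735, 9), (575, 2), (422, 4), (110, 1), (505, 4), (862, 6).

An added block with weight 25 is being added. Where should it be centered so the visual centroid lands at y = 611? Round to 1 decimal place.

New total weight: (4 + 9 + 2 + 4 + 1 + 4 + 6) + 25 = 55.
Along y: (20711 + 25·y) / 55 = 611 (existing moment 4·989 + 9·735 + 2·575 + 4·422 + 1·110 + 4·505 + 6·862 = 20711) ⇒ y = (33605 − 20711) / 25 ≈ 515.76.

y ≈ 515.8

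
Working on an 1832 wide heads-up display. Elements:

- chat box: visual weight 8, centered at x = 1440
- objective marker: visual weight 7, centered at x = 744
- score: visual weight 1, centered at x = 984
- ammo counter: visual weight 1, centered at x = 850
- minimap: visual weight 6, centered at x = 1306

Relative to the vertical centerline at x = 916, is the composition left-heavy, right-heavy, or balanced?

right-heavy

Weights sum to 8 + 7 + 1 + 1 + 6 = 23.
x: (8·1440 + 7·744 + 1·984 + 1·850 + 6·1306) / 23 = 26398 / 23 ≈ 1147.74
Since 1147.7 is right of 916, the composition reads right-heavy.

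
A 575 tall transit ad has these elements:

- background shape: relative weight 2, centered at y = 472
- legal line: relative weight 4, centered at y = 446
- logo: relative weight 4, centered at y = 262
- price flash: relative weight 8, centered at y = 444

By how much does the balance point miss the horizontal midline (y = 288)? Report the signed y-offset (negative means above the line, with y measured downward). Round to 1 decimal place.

Total weight = 2 + 4 + 4 + 8 = 18.
y-moment: 2·472 + 4·446 + 4·262 + 8·444 = 7328; centroid 7328/18 ≈ 407.11.
Difference: 407.11 − 288 ≈ 119.11.

≈ 119.1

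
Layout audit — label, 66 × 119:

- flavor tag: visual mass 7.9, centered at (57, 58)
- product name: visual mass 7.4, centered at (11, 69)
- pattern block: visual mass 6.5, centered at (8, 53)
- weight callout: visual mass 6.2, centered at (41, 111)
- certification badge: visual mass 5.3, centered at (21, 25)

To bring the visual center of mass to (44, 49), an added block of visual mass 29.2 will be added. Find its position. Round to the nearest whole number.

With the added block, Σw becomes 7.9 + 7.4 + 6.5 + 6.2 + 5.3 + 29.2 = 62.5.
x: need Σw·x = 62.5·44 = 2750.0. Existing = 7.9·57 + 7.4·11 + 6.5·8 + 6.2·41 + 5.3·21 = 949.2. Remainder 1800.8 / 29.2 ≈ 61.67.
y: need Σw·y = 62.5·49 = 3062.5. Existing = 7.9·58 + 7.4·69 + 6.5·53 + 6.2·111 + 5.3·25 = 2134.0. Remainder 928.5 / 29.2 ≈ 31.80.

(62, 32)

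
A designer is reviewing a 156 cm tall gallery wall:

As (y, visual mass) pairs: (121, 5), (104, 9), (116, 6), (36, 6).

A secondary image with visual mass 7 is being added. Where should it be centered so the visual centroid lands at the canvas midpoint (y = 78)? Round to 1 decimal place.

After adding the secondary image, total weight = 5 + 9 + 6 + 6 + 7 = 33.
Along y: (2453 + 7·y) / 33 = 78 (existing moment 5·121 + 9·104 + 6·116 + 6·36 = 2453) ⇒ y = (2574 − 2453) / 7 ≈ 17.29.

y ≈ 17.3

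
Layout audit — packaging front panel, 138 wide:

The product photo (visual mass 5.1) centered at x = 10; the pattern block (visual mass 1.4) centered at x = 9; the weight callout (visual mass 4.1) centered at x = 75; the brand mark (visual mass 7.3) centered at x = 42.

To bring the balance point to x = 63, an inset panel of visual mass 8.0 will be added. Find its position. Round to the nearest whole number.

x ≈ 119

New total weight: (5.1 + 1.4 + 4.1 + 7.3) + 8.0 = 25.9.
x: target moment 25.9×63 = 1631.7; current 5.1·10 + 1.4·9 + 4.1·75 + 7.3·42 = 677.7; the inset panel supplies 954.0, so x = 954.0/8.0 ≈ 119.25.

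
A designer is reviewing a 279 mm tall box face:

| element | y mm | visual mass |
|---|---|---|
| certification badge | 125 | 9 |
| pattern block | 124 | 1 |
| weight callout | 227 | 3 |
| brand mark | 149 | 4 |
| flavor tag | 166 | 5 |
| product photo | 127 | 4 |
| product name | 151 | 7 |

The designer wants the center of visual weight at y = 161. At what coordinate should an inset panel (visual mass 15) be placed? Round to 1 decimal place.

After adding the inset panel, total weight = 9 + 1 + 3 + 4 + 5 + 4 + 7 + 15 = 48.
y: target moment 48×161 = 7728; current 9·125 + 1·124 + 3·227 + 4·149 + 5·166 + 4·127 + 7·151 = 4921; the inset panel supplies 2807, so y = 2807/15 ≈ 187.13.

y ≈ 187.1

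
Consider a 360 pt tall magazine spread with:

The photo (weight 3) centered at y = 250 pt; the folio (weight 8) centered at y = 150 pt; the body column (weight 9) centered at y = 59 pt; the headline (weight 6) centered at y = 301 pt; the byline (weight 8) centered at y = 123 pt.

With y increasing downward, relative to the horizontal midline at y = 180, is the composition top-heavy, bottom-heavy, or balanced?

top-heavy

Total weight = 3 + 8 + 9 + 6 + 8 = 34.
y-moment: 3·250 + 8·150 + 9·59 + 6·301 + 8·123 = 5271; centroid 5271/34 ≈ 155.03.
155.0 lies above (smaller y than) the midline 180, so the layout is top-heavy.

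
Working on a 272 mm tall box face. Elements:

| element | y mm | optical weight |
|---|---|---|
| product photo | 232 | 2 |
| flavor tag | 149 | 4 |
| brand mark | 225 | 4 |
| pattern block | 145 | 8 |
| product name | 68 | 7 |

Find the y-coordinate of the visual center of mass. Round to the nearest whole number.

Σw = 2 + 4 + 4 + 8 + 7 = 25.
y: (2·232 + 4·149 + 4·225 + 8·145 + 7·68) / 25 = 3596 / 25 ≈ 143.84

y ≈ 144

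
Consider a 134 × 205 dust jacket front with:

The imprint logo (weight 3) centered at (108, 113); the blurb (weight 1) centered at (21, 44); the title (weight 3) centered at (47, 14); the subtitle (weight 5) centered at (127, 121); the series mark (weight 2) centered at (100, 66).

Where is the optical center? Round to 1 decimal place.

(94.4, 83.0)

Σw = 3 + 1 + 3 + 5 + 2 = 14.
x-moment: 3·108 + 1·21 + 3·47 + 5·127 + 2·100 = 1321; centroid 1321/14 ≈ 94.36.
y-moment: 3·113 + 1·44 + 3·14 + 5·121 + 2·66 = 1162; centroid 1162/14 ≈ 83.00.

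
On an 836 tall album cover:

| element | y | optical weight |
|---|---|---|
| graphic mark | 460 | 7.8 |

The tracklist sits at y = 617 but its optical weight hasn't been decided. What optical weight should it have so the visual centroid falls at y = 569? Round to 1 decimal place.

The single fixed element contributes weight 7.8, moment 7.8·460 = 3588.0.
For the centroid to hit 569: (3588.0 + w·617) / (7.8 + w) = 569.
Solving: w = (569·7.8 − 3588.0) / (617 − 569) = 850.2 / 48 ≈ 17.71.

w ≈ 17.7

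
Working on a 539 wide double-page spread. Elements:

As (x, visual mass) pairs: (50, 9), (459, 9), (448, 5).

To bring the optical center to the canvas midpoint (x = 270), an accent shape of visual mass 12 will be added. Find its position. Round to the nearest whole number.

New total weight: (9 + 9 + 5) + 12 = 35.
Along x: (6821 + 12·x) / 35 = 270 (existing moment 9·50 + 9·459 + 5·448 = 6821) ⇒ x = (9450 − 6821) / 12 ≈ 219.08.

x ≈ 219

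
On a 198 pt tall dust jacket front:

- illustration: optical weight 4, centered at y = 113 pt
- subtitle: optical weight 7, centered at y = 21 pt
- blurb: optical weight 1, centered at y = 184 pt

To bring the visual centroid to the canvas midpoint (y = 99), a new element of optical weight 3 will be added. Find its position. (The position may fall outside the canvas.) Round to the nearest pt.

y ≈ 234

After adding the new element, total weight = 4 + 7 + 1 + 3 = 15.
y: need Σw·y = 15·99 = 1485. Existing = 4·113 + 7·21 + 1·184 = 783. Remainder 702 / 3 ≈ 234.00.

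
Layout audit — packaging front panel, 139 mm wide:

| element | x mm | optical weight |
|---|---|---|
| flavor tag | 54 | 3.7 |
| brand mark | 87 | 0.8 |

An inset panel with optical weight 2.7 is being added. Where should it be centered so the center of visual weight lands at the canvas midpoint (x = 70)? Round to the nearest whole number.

New total weight: (3.7 + 0.8) + 2.7 = 7.2.
x: target moment 7.2×70 = 504.0; current 3.7·54 + 0.8·87 = 269.4; the inset panel supplies 234.6, so x = 234.6/2.7 ≈ 86.89.

x ≈ 87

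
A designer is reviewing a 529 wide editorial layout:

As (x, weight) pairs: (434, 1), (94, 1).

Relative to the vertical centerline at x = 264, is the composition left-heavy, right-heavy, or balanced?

Weights sum to 1 + 1 = 2.
x-moment: 1·434 + 1·94 = 528; centroid 528/2 ≈ 264.00.
That equals the midline 264 — balanced.

balanced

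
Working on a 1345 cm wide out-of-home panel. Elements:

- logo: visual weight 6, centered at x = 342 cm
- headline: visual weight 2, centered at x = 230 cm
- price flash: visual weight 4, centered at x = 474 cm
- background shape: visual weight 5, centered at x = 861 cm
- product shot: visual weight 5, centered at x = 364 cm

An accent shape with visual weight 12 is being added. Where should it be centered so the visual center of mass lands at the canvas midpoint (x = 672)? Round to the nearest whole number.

x ≈ 1026

New total weight: (6 + 2 + 4 + 5 + 5) + 12 = 34.
x: need Σw·x = 34·672 = 22848. Existing = 6·342 + 2·230 + 4·474 + 5·861 + 5·364 = 10533. Remainder 12315 / 12 ≈ 1026.25.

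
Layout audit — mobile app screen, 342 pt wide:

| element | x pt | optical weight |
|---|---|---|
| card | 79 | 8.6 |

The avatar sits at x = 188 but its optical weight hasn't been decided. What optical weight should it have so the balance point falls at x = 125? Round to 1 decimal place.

w ≈ 6.3

Known: weight 8.6 with moment 8.6·79 = 679.4.
Balance at x = 125 requires (679.4 + w·188) / (8.6 + w) = 125.
So w = (125·8.6 − 679.4)/(188 − 125) = 395.6/63 ≈ 6.28.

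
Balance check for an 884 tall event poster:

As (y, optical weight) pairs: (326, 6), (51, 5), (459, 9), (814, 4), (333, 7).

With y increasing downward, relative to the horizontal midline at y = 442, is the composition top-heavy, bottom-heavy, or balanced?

top-heavy

Weights sum to 6 + 5 + 9 + 4 + 7 = 31.
Σw·y = 6·326 + 5·51 + 9·459 + 4·814 + 7·333 = 11929, so ȳ = 11929/31 ≈ 384.81.
Since 384.8 is above (smaller y than) 442, the composition reads top-heavy.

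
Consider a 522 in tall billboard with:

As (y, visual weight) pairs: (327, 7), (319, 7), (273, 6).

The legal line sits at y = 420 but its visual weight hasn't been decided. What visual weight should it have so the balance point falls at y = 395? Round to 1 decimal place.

Known weights sum to 7 + 7 + 6 = 20; their moment is 7·327 + 7·319 + 6·273 = 6160.
Balance at y = 395 requires (6160 + w·420) / (20 + w) = 395.
Solving: w = (395·20 − 6160) / (420 − 395) = 1740 / 25 ≈ 69.60.

w ≈ 69.6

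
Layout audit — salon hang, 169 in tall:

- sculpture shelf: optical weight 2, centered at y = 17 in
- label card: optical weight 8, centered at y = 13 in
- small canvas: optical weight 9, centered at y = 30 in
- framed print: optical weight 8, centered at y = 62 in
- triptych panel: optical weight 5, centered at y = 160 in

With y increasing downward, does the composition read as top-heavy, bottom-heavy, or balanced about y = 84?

Total weight = 2 + 8 + 9 + 8 + 5 = 32.
Σw·y = 2·17 + 8·13 + 9·30 + 8·62 + 5·160 = 1704, so ȳ = 1704/32 ≈ 53.25.
53.2 lies above (smaller y than) the midline 84, so the layout is top-heavy.

top-heavy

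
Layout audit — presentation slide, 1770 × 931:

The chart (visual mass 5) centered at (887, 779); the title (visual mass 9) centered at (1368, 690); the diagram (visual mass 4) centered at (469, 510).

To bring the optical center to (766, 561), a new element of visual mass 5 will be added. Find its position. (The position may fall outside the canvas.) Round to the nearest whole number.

After adding the new element, total weight = 5 + 9 + 4 + 5 = 23.
x: need Σw·x = 23·766 = 17618. Existing = 5·887 + 9·1368 + 4·469 = 18623. Remainder -1005 / 5 ≈ -201.00.
y: need Σw·y = 23·561 = 12903. Existing = 5·779 + 9·690 + 4·510 = 12145. Remainder 758 / 5 ≈ 151.60.

(-201, 152)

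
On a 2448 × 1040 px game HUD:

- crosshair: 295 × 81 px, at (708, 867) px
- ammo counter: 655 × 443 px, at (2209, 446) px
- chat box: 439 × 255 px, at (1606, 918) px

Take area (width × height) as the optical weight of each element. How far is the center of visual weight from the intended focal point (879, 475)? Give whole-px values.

≈ 1094 px

Areas: crosshair 295·81 = 23895, ammo counter 655·443 = 290165, chat box 439·255 = 111945. Total weight = 426005.
x: (23895·708 + 290165·2209 + 111945·1606) / 426005 = 837675815 / 426005 ≈ 1966.35
y: (23895·867 + 290165·446 + 111945·918) / 426005 = 252896065 / 426005 ≈ 593.65
Relative to (879, 475): Δ = (1087.35, 118.65); |Δ| = √(1087.35² + 118.65²) ≈ 1093.81.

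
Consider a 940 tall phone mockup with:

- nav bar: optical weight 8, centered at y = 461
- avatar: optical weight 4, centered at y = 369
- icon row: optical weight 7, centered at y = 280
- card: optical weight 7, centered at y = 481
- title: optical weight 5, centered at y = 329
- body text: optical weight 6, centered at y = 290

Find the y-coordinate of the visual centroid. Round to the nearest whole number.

Weights sum to 8 + 4 + 7 + 7 + 5 + 6 = 37.
y: moment 13876 / weight 37 ≈ 375.03

y ≈ 375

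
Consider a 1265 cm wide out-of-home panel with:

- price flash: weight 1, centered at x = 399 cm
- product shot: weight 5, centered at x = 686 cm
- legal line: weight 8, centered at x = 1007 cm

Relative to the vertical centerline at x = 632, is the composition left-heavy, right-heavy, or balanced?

right-heavy

Weights sum to 1 + 5 + 8 = 14.
Σw·x = 1·399 + 5·686 + 8·1007 = 11885, so x̄ = 11885/14 ≈ 848.93.
848.9 lies right of the midline 632, so the layout is right-heavy.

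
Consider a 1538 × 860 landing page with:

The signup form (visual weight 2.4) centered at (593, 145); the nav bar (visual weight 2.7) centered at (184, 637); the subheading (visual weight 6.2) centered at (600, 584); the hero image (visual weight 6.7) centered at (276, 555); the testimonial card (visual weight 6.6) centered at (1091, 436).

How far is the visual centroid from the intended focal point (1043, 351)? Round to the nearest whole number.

≈ 470

Σw = 2.4 + 2.7 + 6.2 + 6.7 + 6.6 = 24.6.
x-moment: 2.4·593 + 2.7·184 + 6.2·600 + 6.7·276 + 6.6·1091 = 14689.8; centroid 14689.8/24.6 ≈ 597.15.
y-moment: 2.4·145 + 2.7·637 + 6.2·584 + 6.7·555 + 6.6·436 = 12284.8; centroid 12284.8/24.6 ≈ 499.38.
From (1043, 351): dx = -445.85, dy = 148.38, so the distance is √(dx²+dy²) ≈ 469.90.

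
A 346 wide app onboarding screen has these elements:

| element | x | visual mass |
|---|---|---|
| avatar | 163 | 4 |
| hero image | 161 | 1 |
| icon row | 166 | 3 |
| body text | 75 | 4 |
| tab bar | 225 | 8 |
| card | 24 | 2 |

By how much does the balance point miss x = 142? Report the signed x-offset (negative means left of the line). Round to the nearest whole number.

≈ 15

Total weight = 4 + 1 + 3 + 4 + 8 + 2 = 22.
Σw·x = 3459; x̄ = 3459/22 ≈ 157.23.
Difference: 157.23 − 142 ≈ 15.23.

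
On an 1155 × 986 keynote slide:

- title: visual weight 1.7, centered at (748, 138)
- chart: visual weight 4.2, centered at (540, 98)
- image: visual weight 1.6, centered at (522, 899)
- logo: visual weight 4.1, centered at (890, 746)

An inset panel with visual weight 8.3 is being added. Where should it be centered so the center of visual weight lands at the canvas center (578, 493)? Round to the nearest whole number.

With the inset panel, Σw becomes 1.7 + 4.2 + 1.6 + 4.1 + 8.3 = 19.9.
x: need Σw·x = 19.9·578 = 11502.2. Existing = 1.7·748 + 4.2·540 + 1.6·522 + 4.1·890 = 8023.8. Remainder 3478.4 / 8.3 ≈ 419.08.
y: need Σw·y = 19.9·493 = 9810.7. Existing = 1.7·138 + 4.2·98 + 1.6·899 + 4.1·746 = 5143.2. Remainder 4667.5 / 8.3 ≈ 562.35.

(419, 562)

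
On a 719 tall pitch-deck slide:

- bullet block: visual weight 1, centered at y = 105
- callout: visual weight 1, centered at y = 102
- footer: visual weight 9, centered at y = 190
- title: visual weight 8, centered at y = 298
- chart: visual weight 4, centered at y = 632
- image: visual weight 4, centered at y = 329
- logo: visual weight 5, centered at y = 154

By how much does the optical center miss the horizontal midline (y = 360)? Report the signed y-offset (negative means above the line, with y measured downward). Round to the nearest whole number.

≈ -81

Weights sum to 1 + 1 + 9 + 8 + 4 + 4 + 5 = 32.
Σw·y = 8915; ȳ = 8915/32 ≈ 278.59.
Against y = 360, that's 278.59 − 360 = -81.41.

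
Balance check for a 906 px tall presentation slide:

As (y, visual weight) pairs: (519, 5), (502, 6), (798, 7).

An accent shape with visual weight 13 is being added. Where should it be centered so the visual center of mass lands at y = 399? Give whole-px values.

y ≈ 90

New total weight: (5 + 6 + 7) + 13 = 31.
Along y: (11193 + 13·y) / 31 = 399 (existing moment 5·519 + 6·502 + 7·798 = 11193) ⇒ y = (12369 − 11193) / 13 ≈ 90.46.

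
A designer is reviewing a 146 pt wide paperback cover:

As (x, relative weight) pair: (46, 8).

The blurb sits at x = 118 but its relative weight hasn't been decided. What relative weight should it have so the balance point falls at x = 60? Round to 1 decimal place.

w ≈ 1.9

Known: weight 8 with moment 8·46 = 368.
For the centroid to hit 60: (368 + w·118) / (8 + w) = 60.
Solving: w = (60·8 − 368) / (118 − 60) = 112 / 58 ≈ 1.93.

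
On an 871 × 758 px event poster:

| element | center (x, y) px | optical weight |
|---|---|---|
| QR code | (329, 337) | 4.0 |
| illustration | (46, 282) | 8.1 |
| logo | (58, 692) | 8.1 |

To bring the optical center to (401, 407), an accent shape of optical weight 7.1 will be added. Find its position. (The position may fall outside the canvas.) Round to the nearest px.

(1238, 264)

New total weight: (4.0 + 8.1 + 8.1) + 7.1 = 27.3.
x: need Σw·x = 27.3·401 = 10947.3. Existing = 4.0·329 + 8.1·46 + 8.1·58 = 2158.4. Remainder 8788.9 / 7.1 ≈ 1237.87.
y: need Σw·y = 27.3·407 = 11111.1. Existing = 4.0·337 + 8.1·282 + 8.1·692 = 9237.4. Remainder 1873.7 / 7.1 ≈ 263.90.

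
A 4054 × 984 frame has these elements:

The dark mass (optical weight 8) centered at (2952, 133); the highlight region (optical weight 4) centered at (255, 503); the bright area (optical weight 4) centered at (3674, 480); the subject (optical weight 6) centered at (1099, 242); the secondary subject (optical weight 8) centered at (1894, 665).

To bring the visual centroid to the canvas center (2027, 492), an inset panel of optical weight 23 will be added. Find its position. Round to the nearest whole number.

After adding the inset panel, total weight = 8 + 4 + 4 + 6 + 8 + 23 = 53.
x: need Σw·x = 53·2027 = 107431. Existing = 8·2952 + 4·255 + 4·3674 + 6·1099 + 8·1894 = 61078. Remainder 46353 / 23 ≈ 2015.35.
y: need Σw·y = 53·492 = 26076. Existing = 8·133 + 4·503 + 4·480 + 6·242 + 8·665 = 11768. Remainder 14308 / 23 ≈ 622.09.

(2015, 622)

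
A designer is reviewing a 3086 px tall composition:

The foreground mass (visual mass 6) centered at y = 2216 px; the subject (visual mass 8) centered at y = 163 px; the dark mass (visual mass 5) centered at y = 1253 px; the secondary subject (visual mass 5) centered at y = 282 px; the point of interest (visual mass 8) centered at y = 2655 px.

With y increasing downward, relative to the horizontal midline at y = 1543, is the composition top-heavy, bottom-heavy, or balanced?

Total weight = 6 + 8 + 5 + 5 + 8 = 32.
y-moment: 6·2216 + 8·163 + 5·1253 + 5·282 + 8·2655 = 43515; centroid 43515/32 ≈ 1359.84.
1359.8 lies above (smaller y than) the midline 1543, so the layout is top-heavy.

top-heavy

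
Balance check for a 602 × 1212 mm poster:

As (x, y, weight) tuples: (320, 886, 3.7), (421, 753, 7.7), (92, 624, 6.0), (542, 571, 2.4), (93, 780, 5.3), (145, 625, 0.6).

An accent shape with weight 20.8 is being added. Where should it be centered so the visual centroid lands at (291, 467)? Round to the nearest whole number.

After adding the accent shape, total weight = 3.7 + 7.7 + 6.0 + 2.4 + 5.3 + 0.6 + 20.8 = 46.5.
x: need Σw·x = 46.5·291 = 13531.5. Existing = 3.7·320 + 7.7·421 + 6.0·92 + 2.4·542 + 5.3·93 + 0.6·145 = 6858.4. Remainder 6673.1 / 20.8 ≈ 320.82.
y: need Σw·y = 46.5·467 = 21715.5. Existing = 3.7·886 + 7.7·753 + 6.0·624 + 2.4·571 + 5.3·780 + 0.6·625 = 18699.7. Remainder 3015.8 / 20.8 ≈ 144.99.

(321, 145)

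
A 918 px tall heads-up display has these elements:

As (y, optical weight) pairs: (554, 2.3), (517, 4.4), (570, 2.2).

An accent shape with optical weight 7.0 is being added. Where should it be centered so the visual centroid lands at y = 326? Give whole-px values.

New total weight: (2.3 + 4.4 + 2.2) + 7.0 = 15.9.
Along y: (4803.0 + 7.0·y) / 15.9 = 326 (existing moment 2.3·554 + 4.4·517 + 2.2·570 = 4803.0) ⇒ y = (5183.4 − 4803.0) / 7.0 ≈ 54.34.

y ≈ 54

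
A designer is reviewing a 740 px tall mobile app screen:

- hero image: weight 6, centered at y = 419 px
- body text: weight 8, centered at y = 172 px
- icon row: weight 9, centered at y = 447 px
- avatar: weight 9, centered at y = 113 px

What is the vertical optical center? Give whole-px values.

y ≈ 279

Total weight = 6 + 8 + 9 + 9 = 32.
y-moment: 6·419 + 8·172 + 9·447 + 9·113 = 8930; centroid 8930/32 ≈ 279.06.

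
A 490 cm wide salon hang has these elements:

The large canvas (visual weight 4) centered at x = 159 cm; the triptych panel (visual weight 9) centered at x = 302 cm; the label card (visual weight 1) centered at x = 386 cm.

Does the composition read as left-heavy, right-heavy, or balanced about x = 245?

right-heavy

Weights sum to 4 + 9 + 1 = 14.
Σw·x = 4·159 + 9·302 + 1·386 = 3740, so x̄ = 3740/14 ≈ 267.14.
267.1 vs midline 245 → right-heavy.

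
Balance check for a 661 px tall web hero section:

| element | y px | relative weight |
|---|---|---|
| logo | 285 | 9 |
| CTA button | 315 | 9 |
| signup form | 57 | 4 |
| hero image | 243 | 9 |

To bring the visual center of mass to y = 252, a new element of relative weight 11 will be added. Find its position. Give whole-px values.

New total weight: (9 + 9 + 4 + 9) + 11 = 42.
y: need Σw·y = 42·252 = 10584. Existing = 9·285 + 9·315 + 4·57 + 9·243 = 7815. Remainder 2769 / 11 ≈ 251.73.

y ≈ 252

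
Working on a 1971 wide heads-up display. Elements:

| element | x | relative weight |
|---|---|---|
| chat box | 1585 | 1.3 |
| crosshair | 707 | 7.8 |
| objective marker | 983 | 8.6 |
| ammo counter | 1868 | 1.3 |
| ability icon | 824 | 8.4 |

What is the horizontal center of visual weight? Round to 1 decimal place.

x ≈ 926.2

Σw = 1.3 + 7.8 + 8.6 + 1.3 + 8.4 = 27.4.
x: (1.3·1585 + 7.8·707 + 8.6·983 + 1.3·1868 + 8.4·824) / 27.4 = 25378.9 / 27.4 ≈ 926.24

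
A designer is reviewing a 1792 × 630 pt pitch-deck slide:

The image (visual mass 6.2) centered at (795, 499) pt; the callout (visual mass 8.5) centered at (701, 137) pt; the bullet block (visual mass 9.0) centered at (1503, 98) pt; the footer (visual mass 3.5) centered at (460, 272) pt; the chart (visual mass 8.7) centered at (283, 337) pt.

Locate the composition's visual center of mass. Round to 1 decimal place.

(793.5, 251.4)

Weights sum to 6.2 + 8.5 + 9.0 + 3.5 + 8.7 = 35.9.
x: (6.2·795 + 8.5·701 + 9.0·1503 + 3.5·460 + 8.7·283) / 35.9 = 28486.6 / 35.9 ≈ 793.50
y: (6.2·499 + 8.5·137 + 9.0·98 + 3.5·272 + 8.7·337) / 35.9 = 9024.2 / 35.9 ≈ 251.37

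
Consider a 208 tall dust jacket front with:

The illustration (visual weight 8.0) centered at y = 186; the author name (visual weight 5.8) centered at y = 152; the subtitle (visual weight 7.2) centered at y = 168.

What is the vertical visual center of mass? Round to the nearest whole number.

y ≈ 170

Σw = 8.0 + 5.8 + 7.2 = 21.0.
Σw·y = 8.0·186 + 5.8·152 + 7.2·168 = 3579.2, so ȳ = 3579.2/21.0 ≈ 170.44.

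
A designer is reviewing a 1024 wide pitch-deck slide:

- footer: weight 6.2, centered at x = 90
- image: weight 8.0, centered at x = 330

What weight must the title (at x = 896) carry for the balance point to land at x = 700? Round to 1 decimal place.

Existing Σw = 14.2 (6.2 + 8.0); existing moment 6.2·90 + 8.0·330 = 3198.0.
Balance at x = 700 requires (3198.0 + w·896) / (14.2 + w) = 700.
So w = (700·14.2 − 3198.0)/(896 − 700) = 6742.0/196 ≈ 34.40.

w ≈ 34.4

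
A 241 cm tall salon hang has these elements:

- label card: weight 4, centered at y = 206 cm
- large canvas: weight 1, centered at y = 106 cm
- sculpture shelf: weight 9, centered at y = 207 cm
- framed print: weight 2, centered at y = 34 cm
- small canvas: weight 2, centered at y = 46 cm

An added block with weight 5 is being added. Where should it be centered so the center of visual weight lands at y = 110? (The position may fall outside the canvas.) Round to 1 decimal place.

With the added block, Σw becomes 4 + 1 + 9 + 2 + 2 + 5 = 23.
y: need Σw·y = 23·110 = 2530. Existing = 4·206 + 1·106 + 9·207 + 2·34 + 2·46 = 2953. Remainder -423 / 5 ≈ -84.60.

y ≈ -84.6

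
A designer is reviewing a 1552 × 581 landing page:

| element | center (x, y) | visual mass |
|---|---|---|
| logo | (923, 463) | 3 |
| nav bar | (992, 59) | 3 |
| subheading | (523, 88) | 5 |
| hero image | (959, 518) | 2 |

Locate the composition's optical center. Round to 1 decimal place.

Total weight = 3 + 3 + 5 + 2 = 13.
x-moment: 3·923 + 3·992 + 5·523 + 2·959 = 10278; centroid 10278/13 ≈ 790.62.
y-moment: 3·463 + 3·59 + 5·88 + 2·518 = 3042; centroid 3042/13 ≈ 234.00.

(790.6, 234.0)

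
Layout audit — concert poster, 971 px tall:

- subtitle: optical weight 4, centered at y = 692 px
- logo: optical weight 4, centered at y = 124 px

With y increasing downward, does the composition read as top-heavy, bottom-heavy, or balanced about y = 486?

Total weight = 4 + 4 = 8.
Σw·y = 4·692 + 4·124 = 3264, so ȳ = 3264/8 ≈ 408.00.
408.0 lies above (smaller y than) the midline 486, so the layout is top-heavy.

top-heavy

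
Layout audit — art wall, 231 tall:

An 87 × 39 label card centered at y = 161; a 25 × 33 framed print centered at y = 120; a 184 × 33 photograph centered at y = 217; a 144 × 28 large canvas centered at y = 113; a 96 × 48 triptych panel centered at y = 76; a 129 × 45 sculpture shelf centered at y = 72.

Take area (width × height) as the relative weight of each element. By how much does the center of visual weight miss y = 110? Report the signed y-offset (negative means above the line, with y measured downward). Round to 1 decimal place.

Areas → weights: label card 87·39 = 3393, framed print 25·33 = 825, photograph 184·33 = 6072, large canvas 144·28 = 4032, triptych panel 96·48 = 4608, sculpture shelf 129·45 = 5805; Σw = 24735.
y: (3393·161 + 825·120 + 6072·217 + 4032·113 + 4608·76 + 5805·72) / 24735 = 3186681 / 24735 ≈ 128.83
Difference: 128.83 − 110 ≈ 18.83.

≈ 18.8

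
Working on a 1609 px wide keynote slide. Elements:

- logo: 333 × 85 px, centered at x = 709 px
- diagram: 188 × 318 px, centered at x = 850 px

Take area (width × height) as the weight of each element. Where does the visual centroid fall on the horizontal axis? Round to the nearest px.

Areas → weights: logo 333·85 = 28305, diagram 188·318 = 59784; Σw = 88089.
Σw·x = 28305·709 + 59784·850 = 70884645, so x̄ = 70884645/88089 ≈ 804.69.

x ≈ 805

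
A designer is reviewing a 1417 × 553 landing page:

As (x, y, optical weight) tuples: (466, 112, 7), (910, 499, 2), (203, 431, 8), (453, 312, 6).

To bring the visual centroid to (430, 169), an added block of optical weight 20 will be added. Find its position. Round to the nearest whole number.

(453, 8)

After adding the added block, total weight = 7 + 2 + 8 + 6 + 20 = 43.
Along x: (9424 + 20·x) / 43 = 430 (existing moment 7·466 + 2·910 + 8·203 + 6·453 = 9424) ⇒ x = (18490 − 9424) / 20 ≈ 453.30.
Along y: (7102 + 20·y) / 43 = 169 (existing moment 7·112 + 2·499 + 8·431 + 6·312 = 7102) ⇒ y = (7267 − 7102) / 20 ≈ 8.25.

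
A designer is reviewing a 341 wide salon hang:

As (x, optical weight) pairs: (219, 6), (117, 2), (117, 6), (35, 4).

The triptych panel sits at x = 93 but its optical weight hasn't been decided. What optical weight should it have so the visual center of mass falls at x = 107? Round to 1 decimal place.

w ≈ 33.1

Existing Σw = 18 (6 + 2 + 6 + 4); existing moment 6·219 + 2·117 + 6·117 + 4·35 = 2390.
Set Σw·x/Σw = 107: (2390 + 93w) = 107·(18 + w).
Solving: w = (107·18 − 2390) / (93 − 107) = -464 / -14 ≈ 33.14.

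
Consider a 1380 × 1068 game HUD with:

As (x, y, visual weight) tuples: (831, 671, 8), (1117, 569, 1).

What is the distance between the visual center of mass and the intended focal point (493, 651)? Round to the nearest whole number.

Total weight = 8 + 1 = 9.
x-moment: 8·831 + 1·1117 = 7765; centroid 7765/9 ≈ 862.78.
y-moment: 8·671 + 1·569 = 5937; centroid 5937/9 ≈ 659.67.
Offset from (493, 651): Δx ≈ 369.78, Δy ≈ 8.67; distance = √(Δx² + Δy²) ≈ 369.88.

≈ 370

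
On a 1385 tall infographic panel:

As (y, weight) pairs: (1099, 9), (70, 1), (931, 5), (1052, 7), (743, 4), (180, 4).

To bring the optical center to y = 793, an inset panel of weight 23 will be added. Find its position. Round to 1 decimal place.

y ≈ 711.2

New total weight: (9 + 1 + 5 + 7 + 4 + 4) + 23 = 53.
y: target moment 53×793 = 42029; current 9·1099 + 1·70 + 5·931 + 7·1052 + 4·743 + 4·180 = 25672; the inset panel supplies 16357, so y = 16357/23 ≈ 711.17.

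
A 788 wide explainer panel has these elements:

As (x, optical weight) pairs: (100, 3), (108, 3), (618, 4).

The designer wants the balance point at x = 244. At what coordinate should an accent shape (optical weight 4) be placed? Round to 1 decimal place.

After adding the accent shape, total weight = 3 + 3 + 4 + 4 = 14.
x: need Σw·x = 14·244 = 3416. Existing = 3·100 + 3·108 + 4·618 = 3096. Remainder 320 / 4 ≈ 80.00.

x ≈ 80.0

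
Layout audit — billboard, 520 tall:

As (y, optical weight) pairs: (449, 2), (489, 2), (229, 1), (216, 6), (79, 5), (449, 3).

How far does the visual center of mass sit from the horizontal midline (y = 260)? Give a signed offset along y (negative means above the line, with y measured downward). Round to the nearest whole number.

≈ 11

Σw = 2 + 2 + 1 + 6 + 5 + 3 = 19.
y: moment 5143 / weight 19 ≈ 270.68
Offset from y = 260: 270.68 − 260 ≈ 10.68.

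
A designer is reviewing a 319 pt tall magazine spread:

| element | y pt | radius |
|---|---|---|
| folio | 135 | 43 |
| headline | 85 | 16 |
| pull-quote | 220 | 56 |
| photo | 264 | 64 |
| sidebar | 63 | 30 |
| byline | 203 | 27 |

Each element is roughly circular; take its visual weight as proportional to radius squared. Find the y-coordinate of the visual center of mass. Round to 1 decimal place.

y ≈ 204.9

r² weights: folio 43² = 1849, headline 16² = 256, pull-quote 56² = 3136, photo 64² = 4096, sidebar 30² = 900, byline 27² = 729. Total = 10966.
y-moment: 1849·135 + 256·85 + 3136·220 + 4096·264 + 900·63 + 729·203 = 2247326; centroid 2247326/10966 ≈ 204.94.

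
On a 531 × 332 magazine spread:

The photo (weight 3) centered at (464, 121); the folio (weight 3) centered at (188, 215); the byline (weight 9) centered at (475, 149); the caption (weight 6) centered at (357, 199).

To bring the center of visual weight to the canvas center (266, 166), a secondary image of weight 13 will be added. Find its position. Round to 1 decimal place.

(51.6, 161.6)

With the secondary image, Σw becomes 3 + 3 + 9 + 6 + 13 = 34.
x: need Σw·x = 34·266 = 9044. Existing = 3·464 + 3·188 + 9·475 + 6·357 = 8373. Remainder 671 / 13 ≈ 51.62.
y: need Σw·y = 34·166 = 5644. Existing = 3·121 + 3·215 + 9·149 + 6·199 = 3543. Remainder 2101 / 13 ≈ 161.62.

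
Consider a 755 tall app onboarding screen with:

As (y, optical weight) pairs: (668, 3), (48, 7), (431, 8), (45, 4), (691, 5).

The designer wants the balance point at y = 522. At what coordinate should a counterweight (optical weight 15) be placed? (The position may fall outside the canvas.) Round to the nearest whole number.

y ≈ 833

After adding the counterweight, total weight = 3 + 7 + 8 + 4 + 5 + 15 = 42.
Along y: (9423 + 15·y) / 42 = 522 (existing moment 3·668 + 7·48 + 8·431 + 4·45 + 5·691 = 9423) ⇒ y = (21924 − 9423) / 15 ≈ 833.40.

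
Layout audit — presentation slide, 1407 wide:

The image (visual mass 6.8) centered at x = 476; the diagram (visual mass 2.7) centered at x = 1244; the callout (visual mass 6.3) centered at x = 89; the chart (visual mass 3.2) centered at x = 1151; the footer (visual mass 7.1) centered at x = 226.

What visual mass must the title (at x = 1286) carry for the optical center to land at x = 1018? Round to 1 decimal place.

Known weights sum to 6.8 + 2.7 + 6.3 + 3.2 + 7.1 = 26.1; their moment is 6.8·476 + 2.7·1244 + 6.3·89 + 3.2·1151 + 7.1·226 = 12444.1.
Set Σw·x/Σw = 1018: (12444.1 + 1286w) = 1018·(26.1 + w).
Rearranging, w·(1286 − 1018) = 1018·26.1 − 12444.1 = 14125.7, so w ≈ 14125.7/268 = 52.71.

w ≈ 52.7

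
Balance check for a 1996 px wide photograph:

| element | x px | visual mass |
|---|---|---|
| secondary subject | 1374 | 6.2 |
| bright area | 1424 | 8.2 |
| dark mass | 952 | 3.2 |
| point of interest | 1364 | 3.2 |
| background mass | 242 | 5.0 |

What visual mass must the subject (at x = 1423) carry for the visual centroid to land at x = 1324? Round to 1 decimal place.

w ≈ 54.0

Existing Σw = 25.8 (6.2 + 8.2 + 3.2 + 3.2 + 5.0); existing moment 6.2·1374 + 8.2·1424 + 3.2·952 + 3.2·1364 + 5.0·242 = 28816.8.
Set Σw·x/Σw = 1324: (28816.8 + 1423w) = 1324·(25.8 + w).
Rearranging, w·(1423 − 1324) = 1324·25.8 − 28816.8 = 5342.4, so w ≈ 5342.4/99 = 53.96.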